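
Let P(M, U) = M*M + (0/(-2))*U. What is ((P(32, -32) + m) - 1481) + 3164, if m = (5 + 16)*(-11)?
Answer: 2476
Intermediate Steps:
P(M, U) = M² (P(M, U) = M² + (0*(-½))*U = M² + 0*U = M² + 0 = M²)
m = -231 (m = 21*(-11) = -231)
((P(32, -32) + m) - 1481) + 3164 = ((32² - 231) - 1481) + 3164 = ((1024 - 231) - 1481) + 3164 = (793 - 1481) + 3164 = -688 + 3164 = 2476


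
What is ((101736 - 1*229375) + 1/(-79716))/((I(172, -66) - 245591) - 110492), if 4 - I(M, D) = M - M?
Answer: 10174870525/28385193564 ≈ 0.35846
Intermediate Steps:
I(M, D) = 4 (I(M, D) = 4 - (M - M) = 4 - 1*0 = 4 + 0 = 4)
((101736 - 1*229375) + 1/(-79716))/((I(172, -66) - 245591) - 110492) = ((101736 - 1*229375) + 1/(-79716))/((4 - 245591) - 110492) = ((101736 - 229375) - 1/79716)/(-245587 - 110492) = (-127639 - 1/79716)/(-356079) = -10174870525/79716*(-1/356079) = 10174870525/28385193564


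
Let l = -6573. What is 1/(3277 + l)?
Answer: -1/3296 ≈ -0.00030340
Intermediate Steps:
1/(3277 + l) = 1/(3277 - 6573) = 1/(-3296) = -1/3296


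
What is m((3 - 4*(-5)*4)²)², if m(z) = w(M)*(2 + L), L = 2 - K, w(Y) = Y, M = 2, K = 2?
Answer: 16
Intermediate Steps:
L = 0 (L = 2 - 1*2 = 2 - 2 = 0)
m(z) = 4 (m(z) = 2*(2 + 0) = 2*2 = 4)
m((3 - 4*(-5)*4)²)² = 4² = 16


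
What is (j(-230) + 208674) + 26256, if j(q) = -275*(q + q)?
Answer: 361430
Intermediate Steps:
j(q) = -550*q
(j(-230) + 208674) + 26256 = (-550*(-230) + 208674) + 26256 = (126500 + 208674) + 26256 = 335174 + 26256 = 361430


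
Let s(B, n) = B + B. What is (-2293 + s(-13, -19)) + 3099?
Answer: 780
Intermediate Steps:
s(B, n) = 2*B
(-2293 + s(-13, -19)) + 3099 = (-2293 + 2*(-13)) + 3099 = (-2293 - 26) + 3099 = -2319 + 3099 = 780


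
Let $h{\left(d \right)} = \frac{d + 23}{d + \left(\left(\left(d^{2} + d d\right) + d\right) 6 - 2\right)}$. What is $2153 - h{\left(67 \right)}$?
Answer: $\frac{23396633}{10867} \approx 2153.0$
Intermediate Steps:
$h{\left(d \right)} = \frac{23 + d}{-2 + 7 d + 12 d^{2}}$ ($h{\left(d \right)} = \frac{23 + d}{d + \left(\left(\left(d^{2} + d^{2}\right) + d\right) 6 - 2\right)} = \frac{23 + d}{d + \left(\left(2 d^{2} + d\right) 6 - 2\right)} = \frac{23 + d}{d + \left(\left(d + 2 d^{2}\right) 6 - 2\right)} = \frac{23 + d}{d - \left(2 - 12 d^{2} - 6 d\right)} = \frac{23 + d}{d + \left(-2 + 6 d + 12 d^{2}\right)} = \frac{23 + d}{-2 + 7 d + 12 d^{2}}$)
$2153 - h{\left(67 \right)} = 2153 - \frac{23 + 67}{-2 + 7 \cdot 67 + 12 \cdot 67^{2}} = 2153 - \frac{1}{-2 + 469 + 12 \cdot 4489} \cdot 90 = 2153 - \frac{1}{-2 + 469 + 53868} \cdot 90 = 2153 - \frac{1}{54335} \cdot 90 = 2153 - \frac{18}{10867} = \frac{23396633}{10867}$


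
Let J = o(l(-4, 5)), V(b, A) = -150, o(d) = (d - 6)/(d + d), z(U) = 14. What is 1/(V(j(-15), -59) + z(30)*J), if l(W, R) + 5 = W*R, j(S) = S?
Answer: -25/3533 ≈ -0.0070761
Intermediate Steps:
l(W, R) = -5 + R*W (l(W, R) = -5 + W*R = -5 + R*W)
o(d) = (-6 + d)/(2*d) (o(d) = (-6 + d)/((2*d)) = (-6 + d)*(1/(2*d)) = (-6 + d)/(2*d))
J = 31/50 (J = (-6 + (-5 + 5*(-4)))/(2*(-5 + 5*(-4))) = (-6 + (-5 - 20))/(2*(-5 - 20)) = (1/2)*(-6 - 25)/(-25) = (1/2)*(-1/25)*(-31) = 31/50 ≈ 0.62000)
1/(V(j(-15), -59) + z(30)*J) = 1/(-150 + 14*(31/50)) = 1/(-150 + 217/25) = 1/(-3533/25) = -25/3533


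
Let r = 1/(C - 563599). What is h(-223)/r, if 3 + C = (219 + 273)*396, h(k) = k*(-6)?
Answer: -493414260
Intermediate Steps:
h(k) = -6*k
C = 194829 (C = -3 + (219 + 273)*396 = -3 + 492*396 = -3 + 194832 = 194829)
r = -1/368770 (r = 1/(194829 - 563599) = 1/(-368770) = -1/368770 ≈ -2.7117e-6)
h(-223)/r = (-6*(-223))/(-1/368770) = 1338*(-368770) = -493414260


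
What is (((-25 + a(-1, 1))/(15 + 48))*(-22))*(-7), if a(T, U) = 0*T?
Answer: -550/9 ≈ -61.111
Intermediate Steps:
a(T, U) = 0
(((-25 + a(-1, 1))/(15 + 48))*(-22))*(-7) = (((-25 + 0)/(15 + 48))*(-22))*(-7) = (-25/63*(-22))*(-7) = (-25*1/63*(-22))*(-7) = -25/63*(-22)*(-7) = (550/63)*(-7) = -550/9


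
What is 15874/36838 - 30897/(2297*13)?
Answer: -332085086/550009759 ≈ -0.60378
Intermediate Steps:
15874/36838 - 30897/(2297*13) = 15874*(1/36838) - 30897/29861 = 7937/18419 - 30897*1/29861 = 7937/18419 - 30897/29861 = -332085086/550009759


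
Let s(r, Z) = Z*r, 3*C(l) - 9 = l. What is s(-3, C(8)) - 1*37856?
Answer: -37873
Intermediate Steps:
C(l) = 3 + l/3
s(-3, C(8)) - 1*37856 = (3 + (1/3)*8)*(-3) - 1*37856 = (3 + 8/3)*(-3) - 37856 = (17/3)*(-3) - 37856 = -17 - 37856 = -37873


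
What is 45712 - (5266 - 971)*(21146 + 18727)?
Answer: -171208823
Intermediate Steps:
45712 - (5266 - 971)*(21146 + 18727) = 45712 - 4295*39873 = 45712 - 1*171254535 = 45712 - 171254535 = -171208823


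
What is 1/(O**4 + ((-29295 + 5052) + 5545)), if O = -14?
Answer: 1/19718 ≈ 5.0715e-5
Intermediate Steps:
1/(O**4 + ((-29295 + 5052) + 5545)) = 1/((-14)**4 + ((-29295 + 5052) + 5545)) = 1/(38416 + (-24243 + 5545)) = 1/(38416 - 18698) = 1/19718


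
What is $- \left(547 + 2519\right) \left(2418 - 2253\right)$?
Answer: $-505890$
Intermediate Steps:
$- \left(547 + 2519\right) \left(2418 - 2253\right) = - 3066 \cdot 165 = \left(-1\right) 505890 = -505890$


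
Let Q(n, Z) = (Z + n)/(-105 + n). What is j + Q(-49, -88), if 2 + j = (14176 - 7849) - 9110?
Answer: -428753/154 ≈ -2784.1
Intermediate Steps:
Q(n, Z) = (Z + n)/(-105 + n)
j = -2785 (j = -2 + ((14176 - 7849) - 9110) = -2 + (6327 - 9110) = -2 - 2783 = -2785)
j + Q(-49, -88) = -2785 + (-88 - 49)/(-105 - 49) = -2785 - 137/(-154) = -2785 - 1/154*(-137) = -2785 + 137/154 = -428753/154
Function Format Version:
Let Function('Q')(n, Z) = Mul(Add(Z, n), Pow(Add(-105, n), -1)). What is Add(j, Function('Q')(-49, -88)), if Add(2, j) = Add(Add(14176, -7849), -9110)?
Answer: Rational(-428753, 154) ≈ -2784.1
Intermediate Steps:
Function('Q')(n, Z) = Mul(Pow(Add(-105, n), -1), Add(Z, n))
j = -2785 (j = Add(-2, Add(Add(14176, -7849), -9110)) = Add(-2, Add(6327, -9110)) = Add(-2, -2783) = -2785)
Add(j, Function('Q')(-49, -88)) = Add(-2785, Mul(Pow(Add(-105, -49), -1), Add(-88, -49))) = Add(-2785, Mul(Pow(-154, -1), -137)) = Add(-2785, Mul(Rational(-1, 154), -137)) = Add(-2785, Rational(137, 154)) = Rational(-428753, 154)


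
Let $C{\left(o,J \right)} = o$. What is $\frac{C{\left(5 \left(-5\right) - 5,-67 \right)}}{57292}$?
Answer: $- \frac{15}{28646} \approx -0.00052363$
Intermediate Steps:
$\frac{C{\left(5 \left(-5\right) - 5,-67 \right)}}{57292} = \frac{5 \left(-5\right) - 5}{57292} = \left(-25 - 5\right) \frac{1}{57292} = \left(-30\right) \frac{1}{57292} = - \frac{15}{28646}$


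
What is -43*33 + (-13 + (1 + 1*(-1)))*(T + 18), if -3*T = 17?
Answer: -4738/3 ≈ -1579.3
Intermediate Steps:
T = -17/3 (T = -⅓*17 = -17/3 ≈ -5.6667)
-43*33 + (-13 + (1 + 1*(-1)))*(T + 18) = -43*33 + (-13 + (1 + 1*(-1)))*(-17/3 + 18) = -1419 + (-13 + (1 - 1))*(37/3) = -1419 + (-13 + 0)*(37/3) = -1419 - 13*37/3 = -1419 - 481/3 = -4738/3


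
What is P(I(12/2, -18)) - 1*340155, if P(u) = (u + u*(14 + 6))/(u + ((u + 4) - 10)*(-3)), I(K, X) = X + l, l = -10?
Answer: -12586029/37 ≈ -3.4016e+5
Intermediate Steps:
I(K, X) = -10 + X (I(K, X) = X - 10 = -10 + X)
P(u) = 21*u/(18 - 2*u) (P(u) = (u + u*20)/(u + ((4 + u) - 10)*(-3)) = (u + 20*u)/(u + (-6 + u)*(-3)) = (21*u)/(u + (18 - 3*u)) = (21*u)/(18 - 2*u) = 21*u/(18 - 2*u))
P(I(12/2, -18)) - 1*340155 = -21*(-10 - 18)/(-18 + 2*(-10 - 18)) - 1*340155 = -21*(-28)/(-18 + 2*(-28)) - 340155 = -21*(-28)/(-18 - 56) - 340155 = -21*(-28)/(-74) - 340155 = -21*(-28)*(-1/74) - 340155 = -294/37 - 340155 = -12586029/37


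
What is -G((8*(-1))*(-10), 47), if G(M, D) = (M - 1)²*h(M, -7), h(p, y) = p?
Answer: -499280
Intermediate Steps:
G(M, D) = M*(-1 + M)² (G(M, D) = (M - 1)²*M = (-1 + M)²*M = M*(-1 + M)²)
-G((8*(-1))*(-10), 47) = -(8*(-1))*(-10)*(-1 + (8*(-1))*(-10))² = -(-8*(-10))*(-1 - 8*(-10))² = -80*(-1 + 80)² = -80*79² = -80*6241 = -1*499280 = -499280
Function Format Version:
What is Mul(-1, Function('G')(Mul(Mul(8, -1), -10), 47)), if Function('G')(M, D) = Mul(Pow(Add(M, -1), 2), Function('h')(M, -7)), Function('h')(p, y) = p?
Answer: -499280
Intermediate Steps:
Function('G')(M, D) = Mul(M, Pow(Add(-1, M), 2)) (Function('G')(M, D) = Mul(Pow(Add(M, -1), 2), M) = Mul(Pow(Add(-1, M), 2), M) = Mul(M, Pow(Add(-1, M), 2)))
Mul(-1, Function('G')(Mul(Mul(8, -1), -10), 47)) = Mul(-1, Mul(Mul(Mul(8, -1), -10), Pow(Add(-1, Mul(Mul(8, -1), -10)), 2))) = Mul(-1, Mul(Mul(-8, -10), Pow(Add(-1, Mul(-8, -10)), 2))) = Mul(-1, Mul(80, Pow(Add(-1, 80), 2))) = Mul(-1, Mul(80, Pow(79, 2))) = Mul(-1, Mul(80, 6241)) = Mul(-1, 499280) = -499280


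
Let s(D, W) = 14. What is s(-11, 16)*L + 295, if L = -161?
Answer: -1959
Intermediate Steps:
s(-11, 16)*L + 295 = 14*(-161) + 295 = -2254 + 295 = -1959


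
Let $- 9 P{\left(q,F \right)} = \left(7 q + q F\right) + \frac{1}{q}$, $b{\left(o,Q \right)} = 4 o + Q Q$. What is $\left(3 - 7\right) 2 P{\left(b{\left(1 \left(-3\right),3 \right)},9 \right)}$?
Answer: $- \frac{1160}{27} \approx -42.963$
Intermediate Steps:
$b{\left(o,Q \right)} = Q^{2} + 4 o$ ($b{\left(o,Q \right)} = 4 o + Q^{2} = Q^{2} + 4 o$)
$P{\left(q,F \right)} = - \frac{7 q}{9} - \frac{1}{9 q} - \frac{F q}{9}$ ($P{\left(q,F \right)} = - \frac{\left(7 q + q F\right) + \frac{1}{q}}{9} = - \frac{\left(7 q + F q\right) + \frac{1}{q}}{9} = - \frac{\frac{1}{q} + 7 q + F q}{9} = - \frac{7 q}{9} - \frac{1}{9 q} - \frac{F q}{9}$)
$\left(3 - 7\right) 2 P{\left(b{\left(1 \left(-3\right),3 \right)},9 \right)} = \left(3 - 7\right) 2 \frac{-1 + \left(3^{2} + 4 \cdot 1 \left(-3\right)\right)^{2} \left(-7 - 9\right)}{9 \left(3^{2} + 4 \cdot 1 \left(-3\right)\right)} = \left(-4\right) 2 \frac{-1 + \left(9 + 4 \left(-3\right)\right)^{2} \left(-7 - 9\right)}{9 \left(9 + 4 \left(-3\right)\right)} = - 8 \frac{-1 + \left(9 - 12\right)^{2} \left(-16\right)}{9 \left(9 - 12\right)} = - 8 \frac{-1 + \left(-3\right)^{2} \left(-16\right)}{9 \left(-3\right)} = - 8 \cdot \frac{1}{9} \left(- \frac{1}{3}\right) \left(-1 + 9 \left(-16\right)\right) = - 8 \cdot \frac{1}{9} \left(- \frac{1}{3}\right) \left(-1 - 144\right) = - 8 \cdot \frac{1}{9} \left(- \frac{1}{3}\right) \left(-145\right) = \left(-8\right) \frac{145}{27} = - \frac{1160}{27}$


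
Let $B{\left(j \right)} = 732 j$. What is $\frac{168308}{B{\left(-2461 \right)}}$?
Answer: $- \frac{42077}{450363} \approx -0.093429$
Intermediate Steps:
$\frac{168308}{B{\left(-2461 \right)}} = \frac{168308}{732 \left(-2461\right)} = \frac{168308}{-1801452} = 168308 \left(- \frac{1}{1801452}\right) = - \frac{42077}{450363}$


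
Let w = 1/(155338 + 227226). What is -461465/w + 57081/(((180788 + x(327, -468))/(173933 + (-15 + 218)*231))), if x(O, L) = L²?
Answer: -35291378199267107/199906 ≈ -1.7654e+11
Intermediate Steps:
w = 1/382564 ≈ 2.6139e-6
-461465/w + 57081/(((180788 + x(327, -468))/(173933 + (-15 + 218)*231))) = -461465/1/382564 + 57081/(((180788 + (-468)²)/(173933 + (-15 + 218)*231))) = -461465*382564 + 57081/(((180788 + 219024)/(173933 + 203*231))) = -176539896260 + 57081/((399812/(173933 + 46893))) = -176539896260 + 57081/((399812/220826)) = -176539896260 + 57081/((399812*(1/220826))) = -176539896260 + 57081/(199906/110413) = -176539896260 + 57081*(110413/199906) = -176539896260 + 6302484453/199906 = -35291378199267107/199906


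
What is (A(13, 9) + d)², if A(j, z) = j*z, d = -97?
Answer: 400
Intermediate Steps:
(A(13, 9) + d)² = (13*9 - 97)² = (117 - 97)² = 20² = 400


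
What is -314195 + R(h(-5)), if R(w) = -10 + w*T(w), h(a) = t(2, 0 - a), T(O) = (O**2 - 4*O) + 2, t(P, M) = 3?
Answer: -314208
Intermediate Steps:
T(O) = 2 + O**2 - 4*O
h(a) = 3
R(w) = -10 + w*(2 + w**2 - 4*w)
-314195 + R(h(-5)) = -314195 + (-10 + 3*(2 + 3**2 - 4*3)) = -314195 + (-10 + 3*(2 + 9 - 12)) = -314195 + (-10 + 3*(-1)) = -314195 + (-10 - 3) = -314195 - 13 = -314208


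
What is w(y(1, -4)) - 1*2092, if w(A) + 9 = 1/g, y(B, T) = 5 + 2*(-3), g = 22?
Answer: -46221/22 ≈ -2101.0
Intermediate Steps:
y(B, T) = -1 (y(B, T) = 5 - 6 = -1)
w(A) = -197/22 (w(A) = -9 + 1/22 = -197/22)
w(y(1, -4)) - 1*2092 = -197/22 - 1*2092 = -197/22 - 2092 = -46221/22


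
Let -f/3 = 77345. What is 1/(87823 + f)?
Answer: -1/144212 ≈ -6.9342e-6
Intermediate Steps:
f = -232035 (f = -3*77345 = -232035)
1/(87823 + f) = 1/(87823 - 232035) = 1/(-144212) = -1/144212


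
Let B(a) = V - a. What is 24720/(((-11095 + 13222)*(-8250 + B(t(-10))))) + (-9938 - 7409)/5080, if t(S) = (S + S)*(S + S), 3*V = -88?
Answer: -160183769237/46890792680 ≈ -3.4161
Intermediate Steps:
V = -88/3 (V = (⅓)*(-88) = -88/3 ≈ -29.333)
t(S) = 4*S² (t(S) = (2*S)*(2*S) = 4*S²)
B(a) = -88/3 - a
24720/(((-11095 + 13222)*(-8250 + B(t(-10))))) + (-9938 - 7409)/5080 = 24720/(((-11095 + 13222)*(-8250 + (-88/3 - 4*(-10)²)))) + (-9938 - 7409)/5080 = 24720/((2127*(-8250 + (-88/3 - 4*100)))) - 17347*1/5080 = 24720/((2127*(-8250 + (-88/3 - 1*400)))) - 17347/5080 = 24720/((2127*(-8250 + (-88/3 - 400)))) - 17347/5080 = 24720/((2127*(-8250 - 1288/3))) - 17347/5080 = 24720/((2127*(-26038/3))) - 17347/5080 = 24720/(-18460942) - 17347/5080 = 24720*(-1/18460942) - 17347/5080 = -12360/9230471 - 17347/5080 = -160183769237/46890792680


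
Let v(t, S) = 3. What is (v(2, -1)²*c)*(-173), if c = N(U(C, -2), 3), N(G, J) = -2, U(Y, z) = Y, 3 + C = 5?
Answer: 3114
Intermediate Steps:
C = 2 (C = -3 + 5 = 2)
c = -2
(v(2, -1)²*c)*(-173) = (3²*(-2))*(-173) = (9*(-2))*(-173) = -18*(-173) = 3114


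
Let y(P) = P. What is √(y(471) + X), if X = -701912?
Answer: I*√701441 ≈ 837.52*I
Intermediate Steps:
√(y(471) + X) = √(471 - 701912) = √(-701441) = I*√701441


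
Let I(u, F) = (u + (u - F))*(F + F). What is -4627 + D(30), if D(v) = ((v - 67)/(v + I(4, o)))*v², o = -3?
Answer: -3702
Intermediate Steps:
I(u, F) = 2*F*(-F + 2*u) (I(u, F) = (-F + 2*u)*(2*F) = 2*F*(-F + 2*u))
D(v) = v²*(-67 + v)/(-66 + v) (D(v) = ((v - 67)/(v + 2*(-3)*(-1*(-3) + 2*4)))*v² = ((-67 + v)/(v + 2*(-3)*(3 + 8)))*v² = ((-67 + v)/(v + 2*(-3)*11))*v² = ((-67 + v)/(v - 66))*v² = ((-67 + v)/(-66 + v))*v² = v²*(-67 + v)/(-66 + v))
-4627 + D(30) = -4627 + 30²*(-67 + 30)/(-66 + 30) = -4627 + 900*(-37)/(-36) = -4627 + 900*(-1/36)*(-37) = -4627 + 925 = -3702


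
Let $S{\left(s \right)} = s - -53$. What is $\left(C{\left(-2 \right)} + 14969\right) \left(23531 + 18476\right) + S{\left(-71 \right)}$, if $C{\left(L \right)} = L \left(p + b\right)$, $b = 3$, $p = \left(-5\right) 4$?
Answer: $630231003$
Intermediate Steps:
$p = -20$
$C{\left(L \right)} = - 17 L$ ($C{\left(L \right)} = L \left(-20 + 3\right) = L \left(-17\right) = - 17 L$)
$S{\left(s \right)} = 53 + s$ ($S{\left(s \right)} = s + 53 = 53 + s$)
$\left(C{\left(-2 \right)} + 14969\right) \left(23531 + 18476\right) + S{\left(-71 \right)} = \left(\left(-17\right) \left(-2\right) + 14969\right) \left(23531 + 18476\right) + \left(53 - 71\right) = \left(34 + 14969\right) 42007 - 18 = 15003 \cdot 42007 - 18 = 630231021 - 18 = 630231003$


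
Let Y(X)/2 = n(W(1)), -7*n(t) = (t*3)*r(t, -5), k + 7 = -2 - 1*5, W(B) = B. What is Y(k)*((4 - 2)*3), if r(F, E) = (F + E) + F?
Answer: 108/7 ≈ 15.429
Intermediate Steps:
r(F, E) = E + 2*F (r(F, E) = (E + F) + F = E + 2*F)
k = -14 (k = -7 + (-2 - 1*5) = -7 + (-2 - 5) = -7 - 7 = -14)
n(t) = -3*t*(-5 + 2*t)/7 (n(t) = -t*3*(-5 + 2*t)/7 = -3*t*(-5 + 2*t)/7)
Y(X) = 18/7 (Y(X) = 2*((3/7)*1*(5 - 2*1)) = 2*((3/7)*1*(5 - 2)) = 2*((3/7)*1*3) = 2*(9/7) = 18/7)
Y(k)*((4 - 2)*3) = 18*((4 - 2)*3)/7 = 18*(2*3)/7 = (18/7)*6 = 108/7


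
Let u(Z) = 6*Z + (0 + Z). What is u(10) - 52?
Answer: 18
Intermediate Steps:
u(Z) = 7*Z (u(Z) = 6*Z + Z = 7*Z)
u(10) - 52 = 7*10 - 52 = 70 - 52 = 18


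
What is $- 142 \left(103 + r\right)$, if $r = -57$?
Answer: $-6532$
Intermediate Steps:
$- 142 \left(103 + r\right) = - 142 \left(103 - 57\right) = \left(-142\right) 46 = -6532$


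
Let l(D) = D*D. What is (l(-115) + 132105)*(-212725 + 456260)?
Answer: 35392941550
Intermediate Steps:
l(D) = D**2
(l(-115) + 132105)*(-212725 + 456260) = ((-115)**2 + 132105)*(-212725 + 456260) = (13225 + 132105)*243535 = 145330*243535 = 35392941550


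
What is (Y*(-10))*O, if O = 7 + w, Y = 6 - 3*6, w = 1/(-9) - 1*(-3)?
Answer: 3560/3 ≈ 1186.7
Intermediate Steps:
w = 26/9 (w = -⅑ + 3 = 26/9 ≈ 2.8889)
Y = -12 (Y = 6 - 18 = -12)
O = 89/9 (O = 7 + 26/9 = 89/9 ≈ 9.8889)
(Y*(-10))*O = -12*(-10)*(89/9) = 120*(89/9) = 3560/3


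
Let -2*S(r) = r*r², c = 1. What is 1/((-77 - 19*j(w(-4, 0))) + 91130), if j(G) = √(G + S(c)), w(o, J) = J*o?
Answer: 182106/16581297979 + 19*I*√2/16581297979 ≈ 1.0983e-5 + 1.6205e-9*I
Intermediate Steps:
S(r) = -r³/2 (S(r) = -r*r²/2 = -r³/2)
j(G) = √(-½ + G) (j(G) = √(G - ½*1³) = √(G - ½*1) = √(G - ½) = √(-½ + G))
1/((-77 - 19*j(w(-4, 0))) + 91130) = 1/((-77 - 19*√(-2 + 4*(0*(-4)))/2) + 91130) = 1/((-77 - 19*√(-2 + 4*0)/2) + 91130) = 1/((-77 - 19*√(-2 + 0)/2) + 91130) = 1/((-77 - 19*√(-2)/2) + 91130) = 1/((-77 - 19*I*√2/2) + 91130) = 1/(91053 - 19*I*√2/2)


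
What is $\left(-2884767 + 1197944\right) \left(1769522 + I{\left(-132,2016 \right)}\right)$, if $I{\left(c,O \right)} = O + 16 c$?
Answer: $-2984708473598$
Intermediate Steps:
$\left(-2884767 + 1197944\right) \left(1769522 + I{\left(-132,2016 \right)}\right) = \left(-2884767 + 1197944\right) \left(1769522 + \left(2016 + 16 \left(-132\right)\right)\right) = - 1686823 \left(1769522 + \left(2016 - 2112\right)\right) = - 1686823 \left(1769522 - 96\right) = \left(-1686823\right) 1769426 = -2984708473598$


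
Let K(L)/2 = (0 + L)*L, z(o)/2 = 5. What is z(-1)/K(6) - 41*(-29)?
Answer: 42809/36 ≈ 1189.1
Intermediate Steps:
z(o) = 10 (z(o) = 2*5 = 10)
K(L) = 2*L² (K(L) = 2*((0 + L)*L) = 2*(L*L) = 2*L²)
z(-1)/K(6) - 41*(-29) = 10/((2*6²)) - 41*(-29) = 10/((2*36)) + 1189 = 10/72 + 1189 = 10*(1/72) + 1189 = 5/36 + 1189 = 42809/36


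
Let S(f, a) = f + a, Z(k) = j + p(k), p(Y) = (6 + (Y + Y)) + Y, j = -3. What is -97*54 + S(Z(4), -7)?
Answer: -5230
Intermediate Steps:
p(Y) = 6 + 3*Y (p(Y) = (6 + 2*Y) + Y = 6 + 3*Y)
Z(k) = 3 + 3*k (Z(k) = -3 + (6 + 3*k) = 3 + 3*k)
S(f, a) = a + f
-97*54 + S(Z(4), -7) = -97*54 + (-7 + (3 + 3*4)) = -5238 + (-7 + (3 + 12)) = -5238 + (-7 + 15) = -5238 + 8 = -5230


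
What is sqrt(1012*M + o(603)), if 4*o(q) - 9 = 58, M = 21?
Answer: 5*sqrt(3403)/2 ≈ 145.84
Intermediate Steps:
o(q) = 67/4 (o(q) = 9/4 + (1/4)*58 = 9/4 + 29/2 = 67/4)
sqrt(1012*M + o(603)) = sqrt(1012*21 + 67/4) = sqrt(21252 + 67/4) = sqrt(85075/4) = 5*sqrt(3403)/2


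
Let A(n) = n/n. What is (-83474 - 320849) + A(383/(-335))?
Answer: -404322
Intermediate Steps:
A(n) = 1
(-83474 - 320849) + A(383/(-335)) = (-83474 - 320849) + 1 = -404323 + 1 = -404322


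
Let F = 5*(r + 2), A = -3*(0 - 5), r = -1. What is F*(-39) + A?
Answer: -180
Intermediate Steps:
A = 15 (A = -3*(-5) = 15)
F = 5 (F = 5*(-1 + 2) = 5*1 = 5)
F*(-39) + A = 5*(-39) + 15 = -195 + 15 = -180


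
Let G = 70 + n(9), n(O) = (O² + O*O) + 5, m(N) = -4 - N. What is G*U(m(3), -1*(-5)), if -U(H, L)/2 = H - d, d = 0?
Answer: 3318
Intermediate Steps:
n(O) = 5 + 2*O² (n(O) = (O² + O²) + 5 = 2*O² + 5 = 5 + 2*O²)
G = 237 (G = 70 + (5 + 2*9²) = 70 + (5 + 2*81) = 70 + (5 + 162) = 70 + 167 = 237)
U(H, L) = -2*H (U(H, L) = -2*(H - 1*0) = -2*(H + 0) = -2*H)
G*U(m(3), -1*(-5)) = 237*(-2*(-4 - 1*3)) = 237*(-2*(-4 - 3)) = 237*(-2*(-7)) = 237*14 = 3318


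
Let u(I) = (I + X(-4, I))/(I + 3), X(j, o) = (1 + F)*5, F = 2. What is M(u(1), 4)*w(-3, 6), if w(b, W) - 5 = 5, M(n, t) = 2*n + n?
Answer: 120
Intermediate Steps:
X(j, o) = 15 (X(j, o) = (1 + 2)*5 = 3*5 = 15)
u(I) = (15 + I)/(3 + I) (u(I) = (I + 15)/(I + 3) = (15 + I)/(3 + I))
M(n, t) = 3*n
w(b, W) = 10 (w(b, W) = 5 + 5 = 10)
M(u(1), 4)*w(-3, 6) = (3*((15 + 1)/(3 + 1)))*10 = (3*(16/4))*10 = (3*((1/4)*16))*10 = (3*4)*10 = 12*10 = 120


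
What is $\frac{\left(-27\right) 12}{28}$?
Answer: $- \frac{81}{7} \approx -11.571$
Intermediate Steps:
$\frac{\left(-27\right) 12}{28} = \left(-324\right) \frac{1}{28} = - \frac{81}{7}$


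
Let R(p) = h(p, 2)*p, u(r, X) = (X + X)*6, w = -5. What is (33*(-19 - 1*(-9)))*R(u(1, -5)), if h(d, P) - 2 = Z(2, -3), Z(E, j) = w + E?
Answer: -19800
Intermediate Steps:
u(r, X) = 12*X (u(r, X) = (2*X)*6 = 12*X)
Z(E, j) = -5 + E
h(d, P) = -1 (h(d, P) = 2 + (-5 + 2) = 2 - 3 = -1)
R(p) = -p
(33*(-19 - 1*(-9)))*R(u(1, -5)) = (33*(-19 - 1*(-9)))*(-12*(-5)) = (33*(-19 + 9))*(-1*(-60)) = (33*(-10))*60 = -330*60 = -19800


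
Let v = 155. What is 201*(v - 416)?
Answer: -52461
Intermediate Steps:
201*(v - 416) = 201*(155 - 416) = 201*(-261) = -52461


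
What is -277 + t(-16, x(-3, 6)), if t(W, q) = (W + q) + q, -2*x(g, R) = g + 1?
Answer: -291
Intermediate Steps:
x(g, R) = -1/2 - g/2 (x(g, R) = -(g + 1)/2 = -(1 + g)/2 = -1/2 - g/2)
t(W, q) = W + 2*q
-277 + t(-16, x(-3, 6)) = -277 + (-16 + 2*(-1/2 - 1/2*(-3))) = -277 + (-16 + 2*(-1/2 + 3/2)) = -277 + (-16 + 2*1) = -277 + (-16 + 2) = -277 - 14 = -291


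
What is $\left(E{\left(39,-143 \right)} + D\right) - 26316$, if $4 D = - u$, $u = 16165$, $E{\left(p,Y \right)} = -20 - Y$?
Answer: $- \frac{120937}{4} \approx -30234.0$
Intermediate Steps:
$D = - \frac{16165}{4}$ ($D = \frac{\left(-1\right) 16165}{4} = \frac{1}{4} \left(-16165\right) = - \frac{16165}{4} \approx -4041.3$)
$\left(E{\left(39,-143 \right)} + D\right) - 26316 = \left(\left(-20 - -143\right) - \frac{16165}{4}\right) - 26316 = \left(\left(-20 + 143\right) - \frac{16165}{4}\right) - 26316 = \left(123 - \frac{16165}{4}\right) - 26316 = - \frac{15673}{4} - 26316 = - \frac{120937}{4}$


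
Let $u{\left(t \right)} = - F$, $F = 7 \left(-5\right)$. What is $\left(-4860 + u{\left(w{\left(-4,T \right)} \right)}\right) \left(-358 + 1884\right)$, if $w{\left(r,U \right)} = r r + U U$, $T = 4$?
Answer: $-7362950$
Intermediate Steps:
$F = -35$
$w{\left(r,U \right)} = U^{2} + r^{2}$ ($w{\left(r,U \right)} = r^{2} + U^{2} = U^{2} + r^{2}$)
$u{\left(t \right)} = 35$ ($u{\left(t \right)} = \left(-1\right) \left(-35\right) = 35$)
$\left(-4860 + u{\left(w{\left(-4,T \right)} \right)}\right) \left(-358 + 1884\right) = \left(-4860 + 35\right) \left(-358 + 1884\right) = \left(-4825\right) 1526 = -7362950$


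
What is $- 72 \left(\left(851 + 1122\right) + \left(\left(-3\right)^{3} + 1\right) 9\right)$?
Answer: $-125208$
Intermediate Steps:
$- 72 \left(\left(851 + 1122\right) + \left(\left(-3\right)^{3} + 1\right) 9\right) = - 72 \left(1973 + \left(-27 + 1\right) 9\right) = - 72 \left(1973 - 234\right) = \left(-72\right) 1739 = -125208$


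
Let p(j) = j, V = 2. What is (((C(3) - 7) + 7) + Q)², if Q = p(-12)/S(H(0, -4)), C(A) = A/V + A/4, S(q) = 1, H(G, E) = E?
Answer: 1521/16 ≈ 95.063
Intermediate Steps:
C(A) = 3*A/4 (C(A) = A/2 + A/4 = 3*A/4)
Q = -12 (Q = -12/1 = -12*1 = -12)
(((C(3) - 7) + 7) + Q)² = ((((¾)*3 - 7) + 7) - 12)² = (((9/4 - 7) + 7) - 12)² = ((-19/4 + 7) - 12)² = (9/4 - 12)² = (-39/4)² = 1521/16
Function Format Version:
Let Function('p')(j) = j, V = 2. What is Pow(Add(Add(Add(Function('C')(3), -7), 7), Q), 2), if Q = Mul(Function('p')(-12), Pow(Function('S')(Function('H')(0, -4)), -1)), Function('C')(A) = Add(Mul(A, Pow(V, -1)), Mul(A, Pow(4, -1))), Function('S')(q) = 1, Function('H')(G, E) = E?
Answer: Rational(1521, 16) ≈ 95.063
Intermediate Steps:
Function('C')(A) = Mul(Rational(3, 4), A) (Function('C')(A) = Add(Mul(A, Pow(2, -1)), Mul(A, Pow(4, -1))) = Add(Mul(A, Rational(1, 2)), Mul(A, Rational(1, 4))) = Add(Mul(Rational(1, 2), A), Mul(Rational(1, 4), A)) = Mul(Rational(3, 4), A))
Q = -12 (Q = Mul(-12, Pow(1, -1)) = Mul(-12, 1) = -12)
Pow(Add(Add(Add(Function('C')(3), -7), 7), Q), 2) = Pow(Add(Add(Add(Mul(Rational(3, 4), 3), -7), 7), -12), 2) = Pow(Add(Add(Add(Rational(9, 4), -7), 7), -12), 2) = Pow(Add(Add(Rational(-19, 4), 7), -12), 2) = Pow(Add(Rational(9, 4), -12), 2) = Pow(Rational(-39, 4), 2) = Rational(1521, 16)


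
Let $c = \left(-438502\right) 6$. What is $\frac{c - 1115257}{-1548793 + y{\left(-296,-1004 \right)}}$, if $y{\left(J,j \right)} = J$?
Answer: $\frac{3746269}{1549089} \approx 2.4184$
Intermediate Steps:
$c = -2631012$
$\frac{c - 1115257}{-1548793 + y{\left(-296,-1004 \right)}} = \frac{-2631012 - 1115257}{-1548793 - 296} = \frac{-2631012 - 1115257}{-1549089} = \left(-3746269\right) \left(- \frac{1}{1549089}\right) = \frac{3746269}{1549089}$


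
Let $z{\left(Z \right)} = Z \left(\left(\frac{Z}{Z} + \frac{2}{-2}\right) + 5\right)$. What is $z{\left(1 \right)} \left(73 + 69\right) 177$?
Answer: $125670$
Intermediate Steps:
$z{\left(Z \right)} = 5 Z$ ($z{\left(Z \right)} = Z \left(\left(1 + 2 \left(- \frac{1}{2}\right)\right) + 5\right) = Z \left(\left(1 - 1\right) + 5\right) = Z \left(0 + 5\right) = Z 5 = 5 Z$)
$z{\left(1 \right)} \left(73 + 69\right) 177 = 5 \cdot 1 \left(73 + 69\right) 177 = 5 \cdot 142 \cdot 177 = 710 \cdot 177 = 125670$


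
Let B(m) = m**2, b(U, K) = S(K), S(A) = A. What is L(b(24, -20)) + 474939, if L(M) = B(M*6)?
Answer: 489339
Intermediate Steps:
b(U, K) = K
L(M) = 36*M**2 (L(M) = (M*6)**2 = (6*M)**2 = 36*M**2)
L(b(24, -20)) + 474939 = 36*(-20)**2 + 474939 = 36*400 + 474939 = 14400 + 474939 = 489339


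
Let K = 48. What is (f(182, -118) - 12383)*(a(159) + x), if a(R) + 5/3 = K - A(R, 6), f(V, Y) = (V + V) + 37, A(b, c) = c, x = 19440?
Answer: -233413354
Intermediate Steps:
f(V, Y) = 37 + 2*V (f(V, Y) = 2*V + 37 = 37 + 2*V)
a(R) = 121/3 (a(R) = -5/3 + (48 - 1*6) = -5/3 + (48 - 6) = -5/3 + 42 = 121/3)
(f(182, -118) - 12383)*(a(159) + x) = ((37 + 2*182) - 12383)*(121/3 + 19440) = ((37 + 364) - 12383)*(58441/3) = (401 - 12383)*(58441/3) = -11982*58441/3 = -233413354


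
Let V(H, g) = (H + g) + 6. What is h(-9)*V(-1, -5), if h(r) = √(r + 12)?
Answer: 0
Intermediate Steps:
V(H, g) = 6 + H + g
h(r) = √(12 + r)
h(-9)*V(-1, -5) = √(12 - 9)*(6 - 1 - 5) = √3*0 = 0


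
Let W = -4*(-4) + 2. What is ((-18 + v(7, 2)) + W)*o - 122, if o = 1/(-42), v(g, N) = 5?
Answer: -5129/42 ≈ -122.12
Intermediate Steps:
W = 18 (W = 16 + 2 = 18)
o = -1/42 ≈ -0.023810
((-18 + v(7, 2)) + W)*o - 122 = ((-18 + 5) + 18)*(-1/42) - 122 = (-13 + 18)*(-1/42) - 122 = 5*(-1/42) - 122 = -5/42 - 122 = -5129/42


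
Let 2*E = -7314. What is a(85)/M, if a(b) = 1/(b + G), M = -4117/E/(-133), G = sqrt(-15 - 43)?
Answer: -1797495/1303657 + 21147*I*sqrt(58)/1303657 ≈ -1.3788 + 0.12354*I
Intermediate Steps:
E = -3657 (E = (1/2)*(-7314) = -3657)
G = I*sqrt(58) (G = sqrt(-58) = I*sqrt(58) ≈ 7.6158*I)
M = -179/21147 (M = -4117/(-3657)/(-133) = -4117*(-1/3657)*(-1/133) = (179/159)*(-1/133) = -179/21147 ≈ -0.0084646)
a(b) = 1/(b + I*sqrt(58))
a(85)/M = 1/((85 + I*sqrt(58))*(-179/21147)) = -21147/179/(85 + I*sqrt(58)) = -21147/(179*(85 + I*sqrt(58)))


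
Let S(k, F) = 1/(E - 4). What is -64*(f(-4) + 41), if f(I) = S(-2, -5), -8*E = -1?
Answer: -80832/31 ≈ -2607.5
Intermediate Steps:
E = ⅛ (E = -⅛*(-1) = ⅛ ≈ 0.12500)
S(k, F) = -8/31 (S(k, F) = 1/(⅛ - 4) = 1/(-31/8) = -8/31)
f(I) = -8/31
-64*(f(-4) + 41) = -64*(-8/31 + 41) = -64*1263/31 = -80832/31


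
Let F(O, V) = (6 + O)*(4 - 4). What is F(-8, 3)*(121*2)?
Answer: 0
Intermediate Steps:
F(O, V) = 0 (F(O, V) = (6 + O)*0 = 0)
F(-8, 3)*(121*2) = 0*(121*2) = 0*242 = 0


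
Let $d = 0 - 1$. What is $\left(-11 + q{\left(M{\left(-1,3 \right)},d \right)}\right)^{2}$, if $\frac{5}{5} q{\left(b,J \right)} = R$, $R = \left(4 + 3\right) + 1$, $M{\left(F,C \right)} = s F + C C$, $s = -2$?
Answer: $9$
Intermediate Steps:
$M{\left(F,C \right)} = C^{2} - 2 F$ ($M{\left(F,C \right)} = - 2 F + C C = - 2 F + C^{2} = C^{2} - 2 F$)
$d = -1$ ($d = 0 - 1 = -1$)
$R = 8$ ($R = 7 + 1 = 8$)
$q{\left(b,J \right)} = 8$
$\left(-11 + q{\left(M{\left(-1,3 \right)},d \right)}\right)^{2} = \left(-11 + 8\right)^{2} = \left(-3\right)^{2} = 9$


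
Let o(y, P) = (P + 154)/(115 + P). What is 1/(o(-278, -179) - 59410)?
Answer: -64/3802215 ≈ -1.6832e-5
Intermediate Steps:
o(y, P) = (154 + P)/(115 + P)
1/(o(-278, -179) - 59410) = 1/((154 - 179)/(115 - 179) - 59410) = 1/(-25/(-64) - 59410) = 1/(-1/64*(-25) - 59410) = 1/(25/64 - 59410) = 1/(-3802215/64) = -64/3802215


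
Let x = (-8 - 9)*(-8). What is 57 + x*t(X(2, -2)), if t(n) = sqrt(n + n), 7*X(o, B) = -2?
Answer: 57 + 272*I*sqrt(7)/7 ≈ 57.0 + 102.81*I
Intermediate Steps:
X(o, B) = -2/7 (X(o, B) = (1/7)*(-2) = -2/7)
t(n) = sqrt(2)*sqrt(n) (t(n) = sqrt(2*n) = sqrt(2)*sqrt(n))
x = 136 (x = -17*(-8) = 136)
57 + x*t(X(2, -2)) = 57 + 136*(sqrt(2)*sqrt(-2/7)) = 57 + 136*(sqrt(2)*(I*sqrt(14)/7)) = 57 + 136*(2*I*sqrt(7)/7) = 57 + 272*I*sqrt(7)/7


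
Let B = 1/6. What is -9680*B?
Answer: -4840/3 ≈ -1613.3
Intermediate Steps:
B = ⅙ (B = 1*(⅙) = ⅙ ≈ 0.16667)
-9680*B = -9680*⅙ = -4840/3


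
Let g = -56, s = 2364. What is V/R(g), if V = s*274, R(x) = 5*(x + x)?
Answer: -80967/70 ≈ -1156.7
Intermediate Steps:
R(x) = 10*x (R(x) = 5*(2*x) = 10*x)
V = 647736 (V = 2364*274 = 647736)
V/R(g) = 647736/((10*(-56))) = 647736/(-560) = 647736*(-1/560) = -80967/70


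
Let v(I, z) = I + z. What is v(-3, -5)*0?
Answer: 0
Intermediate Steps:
v(-3, -5)*0 = (-3 - 5)*0 = -8*0 = 0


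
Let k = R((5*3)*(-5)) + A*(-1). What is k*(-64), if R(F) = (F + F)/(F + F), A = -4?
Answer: -320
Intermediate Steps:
R(F) = 1 (R(F) = (2*F)/((2*F)) = (2*F)*(1/(2*F)) = 1)
k = 5 (k = 1 - 4*(-1) = 1 + 4 = 5)
k*(-64) = 5*(-64) = -320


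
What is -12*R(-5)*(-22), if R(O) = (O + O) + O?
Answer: -3960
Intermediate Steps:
R(O) = 3*O (R(O) = 2*O + O = 3*O)
-12*R(-5)*(-22) = -36*(-5)*(-22) = -12*(-15)*(-22) = 180*(-22) = -3960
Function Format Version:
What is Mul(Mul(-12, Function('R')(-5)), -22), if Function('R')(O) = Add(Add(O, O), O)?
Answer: -3960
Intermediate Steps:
Function('R')(O) = Mul(3, O) (Function('R')(O) = Add(Mul(2, O), O) = Mul(3, O))
Mul(Mul(-12, Function('R')(-5)), -22) = Mul(Mul(-12, Mul(3, -5)), -22) = Mul(Mul(-12, -15), -22) = Mul(180, -22) = -3960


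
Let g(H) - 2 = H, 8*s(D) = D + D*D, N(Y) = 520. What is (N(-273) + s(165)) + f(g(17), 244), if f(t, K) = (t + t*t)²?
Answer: 593375/4 ≈ 1.4834e+5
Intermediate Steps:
s(D) = D/8 + D²/8 (s(D) = (D + D*D)/8 = (D + D²)/8 = D/8 + D²/8)
g(H) = 2 + H
f(t, K) = (t + t²)²
(N(-273) + s(165)) + f(g(17), 244) = (520 + (⅛)*165*(1 + 165)) + (2 + 17)²*(1 + (2 + 17))² = (520 + (⅛)*165*166) + 19²*(1 + 19)² = (520 + 13695/4) + 361*20² = 15775/4 + 361*400 = 15775/4 + 144400 = 593375/4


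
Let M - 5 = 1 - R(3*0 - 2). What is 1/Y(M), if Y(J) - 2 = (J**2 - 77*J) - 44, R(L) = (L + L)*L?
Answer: 1/116 ≈ 0.0086207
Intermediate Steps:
R(L) = 2*L**2 (R(L) = (2*L)*L = 2*L**2)
M = -2 (M = 5 + (1 - 2*(3*0 - 2)**2) = 5 + (1 - 2*(0 - 2)**2) = 5 + (1 - 2*(-2)**2) = 5 + (1 - 2*4) = 5 + (1 - 1*8) = 5 + (1 - 8) = 5 - 7 = -2)
Y(J) = -42 + J**2 - 77*J (Y(J) = 2 + ((J**2 - 77*J) - 44) = 2 + (-44 + J**2 - 77*J) = -42 + J**2 - 77*J)
1/Y(M) = 1/(-42 + (-2)**2 - 77*(-2)) = 1/(-42 + 4 + 154) = 1/116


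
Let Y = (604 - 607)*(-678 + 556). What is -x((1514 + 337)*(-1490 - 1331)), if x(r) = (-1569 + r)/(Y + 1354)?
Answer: 130581/43 ≈ 3036.8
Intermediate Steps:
Y = 366 (Y = -3*(-122) = 366)
x(r) = -1569/1720 + r/1720 (x(r) = (-1569 + r)/(366 + 1354) = (-1569 + r)/1720 = (-1569 + r)*(1/1720) = -1569/1720 + r/1720)
-x((1514 + 337)*(-1490 - 1331)) = -(-1569/1720 + ((1514 + 337)*(-1490 - 1331))/1720) = -(-1569/1720 + (1851*(-2821))/1720) = -(-1569/1720 + (1/1720)*(-5221671)) = -(-1569/1720 - 5221671/1720) = -1*(-130581/43) = 130581/43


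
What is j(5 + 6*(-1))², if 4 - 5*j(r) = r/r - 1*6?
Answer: 81/25 ≈ 3.2400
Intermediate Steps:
j(r) = 9/5 (j(r) = ⅘ - (r/r - 1*6)/5 = ⅘ - (1 - 6)/5 = ⅘ - ⅕*(-5) = ⅘ + 1 = 9/5)
j(5 + 6*(-1))² = (9/5)² = 81/25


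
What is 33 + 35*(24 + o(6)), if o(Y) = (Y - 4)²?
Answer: 1013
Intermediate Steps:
o(Y) = (-4 + Y)²
33 + 35*(24 + o(6)) = 33 + 35*(24 + (-4 + 6)²) = 33 + 35*(24 + 2²) = 33 + 35*(24 + 4) = 33 + 35*28 = 33 + 980 = 1013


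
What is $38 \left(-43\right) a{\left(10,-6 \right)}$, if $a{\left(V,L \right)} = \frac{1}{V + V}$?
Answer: $- \frac{817}{10} \approx -81.7$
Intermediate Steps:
$a{\left(V,L \right)} = \frac{1}{2 V}$
$38 \left(-43\right) a{\left(10,-6 \right)} = 38 \left(-43\right) \frac{1}{2 \cdot 10} = - 1634 \cdot \frac{1}{2} \cdot \frac{1}{10} = \left(-1634\right) \frac{1}{20} = - \frac{817}{10}$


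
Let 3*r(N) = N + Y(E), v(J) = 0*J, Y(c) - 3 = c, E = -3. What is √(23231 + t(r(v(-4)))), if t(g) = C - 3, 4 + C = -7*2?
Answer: √23210 ≈ 152.35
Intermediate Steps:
C = -18 (C = -4 - 7*2 = -4 - 14 = -18)
Y(c) = 3 + c
v(J) = 0
r(N) = N/3 (r(N) = (N + (3 - 3))/3 = (N + 0)/3 = N/3)
t(g) = -21 (t(g) = -18 - 3 = -21)
√(23231 + t(r(v(-4)))) = √(23231 - 21) = √23210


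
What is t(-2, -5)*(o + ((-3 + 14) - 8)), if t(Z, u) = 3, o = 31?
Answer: 102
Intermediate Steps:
t(-2, -5)*(o + ((-3 + 14) - 8)) = 3*(31 + ((-3 + 14) - 8)) = 3*(31 + (11 - 8)) = 3*(31 + 3) = 3*34 = 102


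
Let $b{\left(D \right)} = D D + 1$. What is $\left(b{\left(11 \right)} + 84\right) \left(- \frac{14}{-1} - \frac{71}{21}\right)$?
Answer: $\frac{45938}{21} \approx 2187.5$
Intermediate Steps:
$b{\left(D \right)} = 1 + D^{2}$ ($b{\left(D \right)} = D^{2} + 1 = 1 + D^{2}$)
$\left(b{\left(11 \right)} + 84\right) \left(- \frac{14}{-1} - \frac{71}{21}\right) = \left(\left(1 + 11^{2}\right) + 84\right) \left(- \frac{14}{-1} - \frac{71}{21}\right) = \left(\left(1 + 121\right) + 84\right) \left(\left(-14\right) \left(-1\right) - \frac{71}{21}\right) = \left(122 + 84\right) \left(14 - \frac{71}{21}\right) = 206 \cdot \frac{223}{21} = \frac{45938}{21}$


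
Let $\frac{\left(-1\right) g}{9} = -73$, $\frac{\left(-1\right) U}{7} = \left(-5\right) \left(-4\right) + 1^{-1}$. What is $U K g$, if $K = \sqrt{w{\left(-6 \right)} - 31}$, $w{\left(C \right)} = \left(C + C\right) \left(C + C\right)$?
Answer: $- 96579 \sqrt{113} \approx -1.0266 \cdot 10^{6}$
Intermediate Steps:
$U = -147$ ($U = - 7 \left(\left(-5\right) \left(-4\right) + 1^{-1}\right) = - 7 \left(20 + 1\right) = \left(-7\right) 21 = -147$)
$w{\left(C \right)} = 4 C^{2}$ ($w{\left(C \right)} = 2 C 2 C = 4 C^{2}$)
$g = 657$ ($g = \left(-9\right) \left(-73\right) = 657$)
$K = \sqrt{113}$ ($K = \sqrt{4 \left(-6\right)^{2} - 31} = \sqrt{4 \cdot 36 - 31} = \sqrt{144 - 31} = \sqrt{113} \approx 10.63$)
$U K g = - 147 \sqrt{113} \cdot 657 = - 96579 \sqrt{113}$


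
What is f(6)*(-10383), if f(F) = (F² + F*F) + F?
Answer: -809874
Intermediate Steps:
f(F) = F + 2*F² (f(F) = (F² + F²) + F = 2*F² + F = F + 2*F²)
f(6)*(-10383) = (6*(1 + 2*6))*(-10383) = (6*(1 + 12))*(-10383) = (6*13)*(-10383) = 78*(-10383) = -809874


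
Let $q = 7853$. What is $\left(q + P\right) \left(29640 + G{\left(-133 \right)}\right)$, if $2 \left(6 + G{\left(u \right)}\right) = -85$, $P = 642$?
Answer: $\frac{502759585}{2} \approx 2.5138 \cdot 10^{8}$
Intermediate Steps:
$G{\left(u \right)} = - \frac{97}{2}$ ($G{\left(u \right)} = -6 + \frac{1}{2} \left(-85\right) = -6 - \frac{85}{2} = - \frac{97}{2}$)
$\left(q + P\right) \left(29640 + G{\left(-133 \right)}\right) = \left(7853 + 642\right) \left(29640 - \frac{97}{2}\right) = 8495 \cdot \frac{59183}{2} = \frac{502759585}{2}$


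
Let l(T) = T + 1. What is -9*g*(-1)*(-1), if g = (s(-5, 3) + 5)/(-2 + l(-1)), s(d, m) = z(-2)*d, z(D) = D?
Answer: 135/2 ≈ 67.500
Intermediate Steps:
l(T) = 1 + T
s(d, m) = -2*d
g = -15/2 (g = (-2*(-5) + 5)/(-2 + (1 - 1)) = (10 + 5)/(-2 + 0) = 15/(-2) = 15*(-½) = -15/2 ≈ -7.5000)
-9*g*(-1)*(-1) = -9*(-15/2*(-1))*(-1) = -135*(-1)/2 = -9*(-15/2) = 135/2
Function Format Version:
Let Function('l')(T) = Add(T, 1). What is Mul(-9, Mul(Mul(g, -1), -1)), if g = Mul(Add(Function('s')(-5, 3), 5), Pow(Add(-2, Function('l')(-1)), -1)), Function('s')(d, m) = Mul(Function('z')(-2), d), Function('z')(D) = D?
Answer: Rational(135, 2) ≈ 67.500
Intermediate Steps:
Function('l')(T) = Add(1, T)
Function('s')(d, m) = Mul(-2, d)
g = Rational(-15, 2) (g = Mul(Add(Mul(-2, -5), 5), Pow(Add(-2, Add(1, -1)), -1)) = Mul(Add(10, 5), Pow(Add(-2, 0), -1)) = Mul(15, Pow(-2, -1)) = Mul(15, Rational(-1, 2)) = Rational(-15, 2) ≈ -7.5000)
Mul(-9, Mul(Mul(g, -1), -1)) = Mul(-9, Mul(Mul(Rational(-15, 2), -1), -1)) = Mul(-9, Mul(Rational(15, 2), -1)) = Mul(-9, Rational(-15, 2)) = Rational(135, 2)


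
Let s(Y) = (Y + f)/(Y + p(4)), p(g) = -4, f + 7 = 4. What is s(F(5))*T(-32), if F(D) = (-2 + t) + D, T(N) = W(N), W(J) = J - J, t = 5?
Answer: 0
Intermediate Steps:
f = -3 (f = -7 + 4 = -3)
W(J) = 0
T(N) = 0
F(D) = 3 + D (F(D) = (-2 + 5) + D = 3 + D)
s(Y) = (-3 + Y)/(-4 + Y) (s(Y) = (Y - 3)/(Y - 4) = (-3 + Y)/(-4 + Y))
s(F(5))*T(-32) = ((-3 + (3 + 5))/(-4 + (3 + 5)))*0 = ((-3 + 8)/(-4 + 8))*0 = (5/4)*0 = 0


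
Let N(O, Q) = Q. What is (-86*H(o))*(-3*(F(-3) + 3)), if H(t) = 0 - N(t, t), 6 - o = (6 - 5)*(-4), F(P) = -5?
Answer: 5160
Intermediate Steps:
o = 10 (o = 6 - (6 - 5)*(-4) = 6 - (-4) = 6 - 1*(-4) = 6 + 4 = 10)
H(t) = -t (H(t) = 0 - t = -t)
(-86*H(o))*(-3*(F(-3) + 3)) = (-(-86)*10)*(-3*(-5 + 3)) = (-86*(-10))*(-3*(-2)) = 860*6 = 5160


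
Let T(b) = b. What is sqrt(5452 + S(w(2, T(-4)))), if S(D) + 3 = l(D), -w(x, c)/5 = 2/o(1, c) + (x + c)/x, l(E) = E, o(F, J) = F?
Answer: 2*sqrt(1361) ≈ 73.783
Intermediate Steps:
w(x, c) = -10 - 5*(c + x)/x (w(x, c) = -5*(2/1 + (x + c)/x) = -5*(2*1 + (c + x)/x) = -5*(2 + (c + x)/x) = -10 - 5*(c + x)/x)
S(D) = -3 + D
sqrt(5452 + S(w(2, T(-4)))) = sqrt(5452 + (-3 + (-15 - 5*(-4)/2))) = sqrt(5452 + (-3 + (-15 - 5*(-4)*1/2))) = sqrt(5452 + (-3 + (-15 + 10))) = sqrt(5452 + (-3 - 5)) = sqrt(5452 - 8) = sqrt(5444) = 2*sqrt(1361)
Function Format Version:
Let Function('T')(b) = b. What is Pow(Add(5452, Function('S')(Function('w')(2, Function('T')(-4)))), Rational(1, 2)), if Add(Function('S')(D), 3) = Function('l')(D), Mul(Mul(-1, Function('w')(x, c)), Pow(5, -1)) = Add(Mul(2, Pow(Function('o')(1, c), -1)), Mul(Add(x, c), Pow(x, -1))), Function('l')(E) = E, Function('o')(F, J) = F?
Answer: Mul(2, Pow(1361, Rational(1, 2))) ≈ 73.783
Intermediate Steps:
Function('w')(x, c) = Add(-10, Mul(-5, Pow(x, -1), Add(c, x))) (Function('w')(x, c) = Mul(-5, Add(Mul(2, Pow(1, -1)), Mul(Add(x, c), Pow(x, -1)))) = Mul(-5, Add(Mul(2, 1), Mul(Add(c, x), Pow(x, -1)))) = Mul(-5, Add(2, Mul(Pow(x, -1), Add(c, x)))) = Add(-10, Mul(-5, Pow(x, -1), Add(c, x))))
Function('S')(D) = Add(-3, D)
Pow(Add(5452, Function('S')(Function('w')(2, Function('T')(-4)))), Rational(1, 2)) = Pow(Add(5452, Add(-3, Add(-15, Mul(-5, -4, Pow(2, -1))))), Rational(1, 2)) = Pow(Add(5452, Add(-3, Add(-15, Mul(-5, -4, Rational(1, 2))))), Rational(1, 2)) = Pow(Add(5452, Add(-3, Add(-15, 10))), Rational(1, 2)) = Pow(Add(5452, Add(-3, -5)), Rational(1, 2)) = Pow(Add(5452, -8), Rational(1, 2)) = Pow(5444, Rational(1, 2)) = Mul(2, Pow(1361, Rational(1, 2)))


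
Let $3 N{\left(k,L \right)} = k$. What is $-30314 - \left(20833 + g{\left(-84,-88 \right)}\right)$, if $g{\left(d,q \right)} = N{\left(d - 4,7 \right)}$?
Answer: $- \frac{153353}{3} \approx -51118.0$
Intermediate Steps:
$N{\left(k,L \right)} = \frac{k}{3}$
$g{\left(d,q \right)} = - \frac{4}{3} + \frac{d}{3}$ ($g{\left(d,q \right)} = \frac{d - 4}{3} = \frac{-4 + d}{3} = - \frac{4}{3} + \frac{d}{3}$)
$-30314 - \left(20833 + g{\left(-84,-88 \right)}\right) = -30314 - \left(\frac{62495}{3} - 28\right) = -30314 - \frac{62411}{3} = - \frac{153353}{3}$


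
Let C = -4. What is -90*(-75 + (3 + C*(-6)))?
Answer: 4320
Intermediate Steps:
-90*(-75 + (3 + C*(-6))) = -90*(-75 + (3 - 4*(-6))) = -90*(-75 + (3 + 24)) = -90*(-75 + 27) = -90*(-48) = 4320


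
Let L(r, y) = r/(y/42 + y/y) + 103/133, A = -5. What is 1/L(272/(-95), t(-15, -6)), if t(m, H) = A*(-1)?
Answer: -31255/55763 ≈ -0.56050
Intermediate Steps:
t(m, H) = 5 (t(m, H) = -5*(-1) = 5)
L(r, y) = 103/133 + r/(1 + y/42) (L(r, y) = r/(y*(1/42) + 1) + 103*(1/133) = r/(y/42 + 1) + 103/133 = r/(1 + y/42) + 103/133 = 103/133 + r/(1 + y/42))
1/L(272/(-95), t(-15, -6)) = 1/((4326 + 103*5 + 5586*(272/(-95)))/(133*(42 + 5))) = 1/((1/133)*(4326 + 515 + 5586*(272*(-1/95)))/47) = 1/((1/133)*(1/47)*(4326 + 515 + 5586*(-272/95))) = 1/((1/133)*(1/47)*(4326 + 515 - 79968/5)) = 1/((1/133)*(1/47)*(-55763/5)) = 1/(-55763/31255) = -31255/55763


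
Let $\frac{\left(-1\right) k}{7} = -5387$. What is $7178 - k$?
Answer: $-30531$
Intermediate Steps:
$k = 37709$ ($k = \left(-7\right) \left(-5387\right) = 37709$)
$7178 - k = 7178 - 37709 = -30531$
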